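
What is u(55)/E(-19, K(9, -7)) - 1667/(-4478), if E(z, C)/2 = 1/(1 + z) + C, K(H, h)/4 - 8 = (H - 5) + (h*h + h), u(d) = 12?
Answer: 6963253/17405986 ≈ 0.40005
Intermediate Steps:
K(H, h) = 12 + 4*H + 4*h + 4*h² (K(H, h) = 32 + 4*((H - 5) + (h*h + h)) = 32 + 4*((-5 + H) + (h² + h)) = 32 + 4*((-5 + H) + (h + h²)) = 32 + 4*(-5 + H + h + h²) = 32 + (-20 + 4*H + 4*h + 4*h²) = 12 + 4*H + 4*h + 4*h²)
E(z, C) = 2*C + 2/(1 + z) (E(z, C) = 2*(1/(1 + z) + C) = 2*(C + 1/(1 + z)) = 2*C + 2/(1 + z))
u(55)/E(-19, K(9, -7)) - 1667/(-4478) = 12/((2*(1 + (12 + 4*9 + 4*(-7) + 4*(-7)²) + (12 + 4*9 + 4*(-7) + 4*(-7)²)*(-19))/(1 - 19))) - 1667/(-4478) = 12/((2*(1 + (12 + 36 - 28 + 4*49) + (12 + 36 - 28 + 4*49)*(-19))/(-18))) - 1667*(-1/4478) = 12/((2*(-1/18)*(1 + (12 + 36 - 28 + 196) + (12 + 36 - 28 + 196)*(-19)))) + 1667/4478 = 12/((2*(-1/18)*(1 + 216 + 216*(-19)))) + 1667/4478 = 12/((2*(-1/18)*(1 + 216 - 4104))) + 1667/4478 = 12/((2*(-1/18)*(-3887))) + 1667/4478 = 12/(3887/9) + 1667/4478 = 12*(9/3887) + 1667/4478 = 108/3887 + 1667/4478 = 6963253/17405986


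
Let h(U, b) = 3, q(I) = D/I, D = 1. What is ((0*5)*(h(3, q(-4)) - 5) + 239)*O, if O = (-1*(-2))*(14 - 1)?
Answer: 6214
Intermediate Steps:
q(I) = 1/I
O = 26 (O = 2*13 = 26)
((0*5)*(h(3, q(-4)) - 5) + 239)*O = ((0*5)*(3 - 5) + 239)*26 = (0*(-2) + 239)*26 = (0 + 239)*26 = 239*26 = 6214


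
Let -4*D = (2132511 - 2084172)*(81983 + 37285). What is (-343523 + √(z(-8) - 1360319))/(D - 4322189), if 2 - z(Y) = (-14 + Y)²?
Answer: 343523/1445646152 - I*√1360801/1445646152 ≈ 0.00023763 - 8.0693e-7*I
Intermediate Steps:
z(Y) = 2 - (-14 + Y)²
D = -1441323963 (D = -(2132511 - 2084172)*(81983 + 37285)/4 = -48339*119268/4 = -¼*5765295852 = -1441323963)
(-343523 + √(z(-8) - 1360319))/(D - 4322189) = (-343523 + √((2 - (-14 - 8)²) - 1360319))/(-1441323963 - 4322189) = (-343523 + √((2 - 1*(-22)²) - 1360319))/(-1445646152) = (-343523 + √((2 - 1*484) - 1360319))*(-1/1445646152) = (-343523 + √((2 - 484) - 1360319))*(-1/1445646152) = (-343523 + √(-482 - 1360319))*(-1/1445646152) = (-343523 + √(-1360801))*(-1/1445646152) = (-343523 + I*√1360801)*(-1/1445646152) = 343523/1445646152 - I*√1360801/1445646152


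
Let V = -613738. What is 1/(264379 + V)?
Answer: -1/349359 ≈ -2.8624e-6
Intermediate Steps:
1/(264379 + V) = 1/(264379 - 613738) = 1/(-349359) = -1/349359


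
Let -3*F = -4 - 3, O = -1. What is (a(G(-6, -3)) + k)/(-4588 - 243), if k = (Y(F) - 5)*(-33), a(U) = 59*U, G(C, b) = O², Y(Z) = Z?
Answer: -147/4831 ≈ -0.030428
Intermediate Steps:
F = 7/3 (F = -(-4 - 3)/3 = -⅓*(-7) = 7/3 ≈ 2.3333)
G(C, b) = 1 (G(C, b) = (-1)² = 1)
k = 88 (k = (7/3 - 5)*(-33) = -8/3*(-33) = 88)
(a(G(-6, -3)) + k)/(-4588 - 243) = (59*1 + 88)/(-4588 - 243) = (59 + 88)/(-4831) = 147*(-1/4831) = -147/4831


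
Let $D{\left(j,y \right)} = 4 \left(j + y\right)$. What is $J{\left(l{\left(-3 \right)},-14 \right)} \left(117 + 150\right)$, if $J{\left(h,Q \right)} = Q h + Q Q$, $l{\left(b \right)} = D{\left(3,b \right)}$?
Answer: $52332$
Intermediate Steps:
$D{\left(j,y \right)} = 4 j + 4 y$
$l{\left(b \right)} = 12 + 4 b$ ($l{\left(b \right)} = 4 \cdot 3 + 4 b = 12 + 4 b$)
$J{\left(h,Q \right)} = Q^{2} + Q h$ ($J{\left(h,Q \right)} = Q h + Q^{2} = Q^{2} + Q h$)
$J{\left(l{\left(-3 \right)},-14 \right)} \left(117 + 150\right) = - 14 \left(-14 + \left(12 + 4 \left(-3\right)\right)\right) \left(117 + 150\right) = - 14 \left(-14 + \left(12 - 12\right)\right) 267 = - 14 \left(-14 + 0\right) 267 = \left(-14\right) \left(-14\right) 267 = 196 \cdot 267 = 52332$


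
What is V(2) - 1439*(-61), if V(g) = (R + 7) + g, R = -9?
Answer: 87779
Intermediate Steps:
V(g) = -2 + g (V(g) = (-9 + 7) + g = -2 + g)
V(2) - 1439*(-61) = (-2 + 2) - 1439*(-61) = 0 + 87779 = 87779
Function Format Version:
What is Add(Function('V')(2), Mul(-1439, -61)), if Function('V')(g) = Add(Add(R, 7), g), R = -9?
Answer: 87779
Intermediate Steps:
Function('V')(g) = Add(-2, g) (Function('V')(g) = Add(Add(-9, 7), g) = Add(-2, g))
Add(Function('V')(2), Mul(-1439, -61)) = Add(Add(-2, 2), Mul(-1439, -61)) = Add(0, 87779) = 87779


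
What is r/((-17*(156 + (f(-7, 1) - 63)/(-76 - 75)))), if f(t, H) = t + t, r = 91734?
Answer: -13851834/401761 ≈ -34.478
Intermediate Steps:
f(t, H) = 2*t
r/((-17*(156 + (f(-7, 1) - 63)/(-76 - 75)))) = 91734/((-17*(156 + (2*(-7) - 63)/(-76 - 75)))) = 91734/((-17*(156 + (-14 - 63)/(-151)))) = 91734/((-17*(156 - 77*(-1/151)))) = 91734/((-17*(156 + 77/151))) = 91734/((-17*23633/151)) = 91734/(-401761/151) = 91734*(-151/401761) = -13851834/401761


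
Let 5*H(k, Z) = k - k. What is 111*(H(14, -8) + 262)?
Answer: 29082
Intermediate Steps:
H(k, Z) = 0 (H(k, Z) = (k - k)/5 = (⅕)*0 = 0)
111*(H(14, -8) + 262) = 111*(0 + 262) = 111*262 = 29082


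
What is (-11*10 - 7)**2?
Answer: 13689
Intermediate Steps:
(-11*10 - 7)**2 = (-110 - 7)**2 = (-117)**2 = 13689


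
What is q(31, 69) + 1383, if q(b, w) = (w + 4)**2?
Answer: 6712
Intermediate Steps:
q(b, w) = (4 + w)**2
q(31, 69) + 1383 = (4 + 69)**2 + 1383 = 73**2 + 1383 = 5329 + 1383 = 6712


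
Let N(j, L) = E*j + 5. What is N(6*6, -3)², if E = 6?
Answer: 48841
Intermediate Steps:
N(j, L) = 5 + 6*j (N(j, L) = 6*j + 5 = 5 + 6*j)
N(6*6, -3)² = (5 + 6*(6*6))² = (5 + 6*36)² = (5 + 216)² = 221² = 48841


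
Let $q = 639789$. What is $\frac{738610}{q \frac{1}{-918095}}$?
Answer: $- \frac{678114147950}{639789} \approx -1.0599 \cdot 10^{6}$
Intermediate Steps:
$\frac{738610}{q \frac{1}{-918095}} = \frac{738610}{639789 \frac{1}{-918095}} = \frac{738610}{639789 \left(- \frac{1}{918095}\right)} = \frac{738610}{- \frac{639789}{918095}} = 738610 \left(- \frac{918095}{639789}\right) = - \frac{678114147950}{639789}$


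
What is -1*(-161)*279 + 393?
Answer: 45312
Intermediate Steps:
-1*(-161)*279 + 393 = 161*279 + 393 = 44919 + 393 = 45312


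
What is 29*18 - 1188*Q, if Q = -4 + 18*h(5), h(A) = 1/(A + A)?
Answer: 15678/5 ≈ 3135.6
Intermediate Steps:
h(A) = 1/(2*A)
Q = -11/5 (Q = -4 + 18*((1/2)/5) = -4 + 18*((1/2)*(1/5)) = -4 + 18*(1/10) = -4 + 9/5 = -11/5 ≈ -2.2000)
29*18 - 1188*Q = 29*18 - 1188*(-11/5) = 522 + 13068/5 = 15678/5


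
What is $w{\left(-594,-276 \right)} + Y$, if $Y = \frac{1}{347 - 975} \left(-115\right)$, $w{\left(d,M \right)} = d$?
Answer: $- \frac{372917}{628} \approx -593.82$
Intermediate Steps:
$Y = \frac{115}{628}$ ($Y = \frac{1}{-628} \left(-115\right) = \left(- \frac{1}{628}\right) \left(-115\right) = \frac{115}{628} \approx 0.18312$)
$w{\left(-594,-276 \right)} + Y = -594 + \frac{115}{628} = - \frac{372917}{628}$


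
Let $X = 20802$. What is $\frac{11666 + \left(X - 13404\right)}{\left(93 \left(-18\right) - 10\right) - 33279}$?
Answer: $- \frac{19064}{34963} \approx -0.54526$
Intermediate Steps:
$\frac{11666 + \left(X - 13404\right)}{\left(93 \left(-18\right) - 10\right) - 33279} = \frac{11666 + \left(20802 - 13404\right)}{\left(93 \left(-18\right) - 10\right) - 33279} = \frac{11666 + 7398}{\left(-1674 - 10\right) - 33279} = \frac{19064}{-1684 - 33279} = \frac{19064}{-34963} = 19064 \left(- \frac{1}{34963}\right) = - \frac{19064}{34963}$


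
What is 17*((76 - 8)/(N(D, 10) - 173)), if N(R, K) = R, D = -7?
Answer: -289/45 ≈ -6.4222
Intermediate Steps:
17*((76 - 8)/(N(D, 10) - 173)) = 17*((76 - 8)/(-7 - 173)) = 17*(68/(-180)) = 17*(68*(-1/180)) = 17*(-17/45) = -289/45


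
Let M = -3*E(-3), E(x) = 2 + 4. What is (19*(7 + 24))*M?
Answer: -10602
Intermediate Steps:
E(x) = 6
M = -18 (M = -3*6 = -18)
(19*(7 + 24))*M = (19*(7 + 24))*(-18) = (19*31)*(-18) = 589*(-18) = -10602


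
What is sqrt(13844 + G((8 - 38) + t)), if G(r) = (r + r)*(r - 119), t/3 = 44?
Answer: 2*sqrt(2594) ≈ 101.86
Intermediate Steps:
t = 132 (t = 3*44 = 132)
G(r) = 2*r*(-119 + r) (G(r) = (2*r)*(-119 + r) = 2*r*(-119 + r))
sqrt(13844 + G((8 - 38) + t)) = sqrt(13844 + 2*((8 - 38) + 132)*(-119 + ((8 - 38) + 132))) = sqrt(13844 + 2*(-30 + 132)*(-119 + (-30 + 132))) = sqrt(13844 + 2*102*(-119 + 102)) = sqrt(13844 + 2*102*(-17)) = sqrt(13844 - 3468) = sqrt(10376) = 2*sqrt(2594)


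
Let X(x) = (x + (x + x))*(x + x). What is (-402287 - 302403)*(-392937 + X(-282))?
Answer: -59339830830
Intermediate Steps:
X(x) = 6*x² (X(x) = (x + 2*x)*(2*x) = (3*x)*(2*x) = 6*x²)
(-402287 - 302403)*(-392937 + X(-282)) = (-402287 - 302403)*(-392937 + 6*(-282)²) = -704690*(-392937 + 6*79524) = -704690*(-392937 + 477144) = -704690*84207 = -59339830830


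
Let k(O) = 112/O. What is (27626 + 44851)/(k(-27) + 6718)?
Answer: 1956879/181274 ≈ 10.795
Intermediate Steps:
(27626 + 44851)/(k(-27) + 6718) = (27626 + 44851)/(112/(-27) + 6718) = 72477/(112*(-1/27) + 6718) = 72477/(-112/27 + 6718) = 72477/(181274/27) = 72477*(27/181274) = 1956879/181274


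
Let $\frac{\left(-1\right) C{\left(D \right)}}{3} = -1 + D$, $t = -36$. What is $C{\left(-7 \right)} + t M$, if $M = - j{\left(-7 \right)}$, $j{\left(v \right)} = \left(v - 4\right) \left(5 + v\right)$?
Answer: $816$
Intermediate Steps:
$C{\left(D \right)} = 3 - 3 D$ ($C{\left(D \right)} = - 3 \left(-1 + D\right) = 3 - 3 D$)
$j{\left(v \right)} = \left(-4 + v\right) \left(5 + v\right)$
$M = -22$ ($M = - (-20 - 7 + \left(-7\right)^{2}) = - (-20 - 7 + 49) = \left(-1\right) 22 = -22$)
$C{\left(-7 \right)} + t M = \left(3 - -21\right) - -792 = \left(3 + 21\right) + 792 = 24 + 792 = 816$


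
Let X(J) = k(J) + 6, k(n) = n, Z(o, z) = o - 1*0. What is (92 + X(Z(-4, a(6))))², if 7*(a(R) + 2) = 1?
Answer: 8836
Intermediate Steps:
a(R) = -13/7 (a(R) = -2 + (⅐)*1 = -2 + ⅐ = -13/7)
Z(o, z) = o (Z(o, z) = o + 0 = o)
X(J) = 6 + J (X(J) = J + 6 = 6 + J)
(92 + X(Z(-4, a(6))))² = (92 + (6 - 4))² = (92 + 2)² = 94² = 8836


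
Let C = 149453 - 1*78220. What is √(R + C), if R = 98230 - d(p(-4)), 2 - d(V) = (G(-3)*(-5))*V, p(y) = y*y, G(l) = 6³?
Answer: 3*√16909 ≈ 390.10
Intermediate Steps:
G(l) = 216
C = 71233 (C = 149453 - 78220 = 71233)
p(y) = y²
d(V) = 2 + 1080*V (d(V) = 2 - 216*(-5)*V = 2 - (-1080)*V = 2 + 1080*V)
R = 80948 (R = 98230 - (2 + 1080*(-4)²) = 98230 - (2 + 1080*16) = 98230 - (2 + 17280) = 98230 - 1*17282 = 98230 - 17282 = 80948)
√(R + C) = √(80948 + 71233) = √152181 = 3*√16909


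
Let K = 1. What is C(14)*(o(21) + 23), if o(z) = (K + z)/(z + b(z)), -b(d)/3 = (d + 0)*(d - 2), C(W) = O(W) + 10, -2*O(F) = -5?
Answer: 337825/1176 ≈ 287.27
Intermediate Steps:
O(F) = 5/2 (O(F) = -1/2*(-5) = 5/2)
C(W) = 25/2 (C(W) = 5/2 + 10 = 25/2)
b(d) = -3*d*(-2 + d) (b(d) = -3*(d + 0)*(d - 2) = -3*d*(-2 + d))
o(z) = (1 + z)/(z + 3*z*(2 - z))
C(14)*(o(21) + 23) = 25*((-1 - 1*21)/(21*(-7 + 3*21)) + 23)/2 = 25*((-1 - 21)/(21*(-7 + 63)) + 23)/2 = 25*((1/21)*(-22)/56 + 23)/2 = 25*((1/21)*(1/56)*(-22) + 23)/2 = 25*(-11/588 + 23)/2 = (25/2)*(13513/588) = 337825/1176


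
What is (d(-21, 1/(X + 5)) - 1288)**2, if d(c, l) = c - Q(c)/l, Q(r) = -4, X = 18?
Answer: 1481089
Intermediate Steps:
d(c, l) = c + 4/l (d(c, l) = c - (-4)/l = c + 4/l)
(d(-21, 1/(X + 5)) - 1288)**2 = ((-21 + 4/(1/(18 + 5))) - 1288)**2 = ((-21 + 4/(1/23)) - 1288)**2 = ((-21 + 4*23) - 1288)**2 = ((-21 + 92) - 1288)**2 = (71 - 1288)**2 = (-1217)**2 = 1481089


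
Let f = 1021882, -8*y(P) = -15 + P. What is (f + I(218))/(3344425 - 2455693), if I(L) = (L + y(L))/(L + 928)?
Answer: 9368615717/8147894976 ≈ 1.1498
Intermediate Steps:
y(P) = 15/8 - P/8 (y(P) = -(-15 + P)/8 = 15/8 - P/8)
I(L) = (15/8 + 7*L/8)/(928 + L) (I(L) = (L + (15/8 - L/8))/(L + 928) = (15/8 + 7*L/8)/(928 + L))
(f + I(218))/(3344425 - 2455693) = (1021882 + (15 + 7*218)/(8*(928 + 218)))/(3344425 - 2455693) = (1021882 + (⅛)*(15 + 1526)/1146)/888732 = (1021882 + (⅛)*(1/1146)*1541)*(1/888732) = (1021882 + 1541/9168)*(1/888732) = (9368615717/9168)*(1/888732) = 9368615717/8147894976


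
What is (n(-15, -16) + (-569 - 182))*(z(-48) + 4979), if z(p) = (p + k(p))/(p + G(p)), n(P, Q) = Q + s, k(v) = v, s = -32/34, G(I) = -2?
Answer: -325129553/85 ≈ -3.8251e+6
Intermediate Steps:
s = -16/17 (s = -32*1/34 = -16/17 ≈ -0.94118)
n(P, Q) = -16/17 + Q (n(P, Q) = Q - 16/17 = -16/17 + Q)
z(p) = 2*p/(-2 + p) (z(p) = (p + p)/(p - 2) = (2*p)/(-2 + p) = 2*p/(-2 + p))
(n(-15, -16) + (-569 - 182))*(z(-48) + 4979) = ((-16/17 - 16) + (-569 - 182))*(2*(-48)/(-2 - 48) + 4979) = (-288/17 - 751)*(2*(-48)/(-50) + 4979) = -13055*(2*(-48)*(-1/50) + 4979)/17 = -13055*(48/25 + 4979)/17 = -13055/17*124523/25 = -325129553/85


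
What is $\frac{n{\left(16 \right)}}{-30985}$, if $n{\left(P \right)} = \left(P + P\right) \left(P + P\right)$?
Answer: $- \frac{1024}{30985} \approx -0.033048$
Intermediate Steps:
$n{\left(P \right)} = 4 P^{2}$ ($n{\left(P \right)} = 2 P 2 P = 4 P^{2}$)
$\frac{n{\left(16 \right)}}{-30985} = \frac{4 \cdot 16^{2}}{-30985} = 4 \cdot 256 \left(- \frac{1}{30985}\right) = 1024 \left(- \frac{1}{30985}\right) = - \frac{1024}{30985}$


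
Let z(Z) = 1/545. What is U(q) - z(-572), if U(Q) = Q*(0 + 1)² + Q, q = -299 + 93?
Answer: -224541/545 ≈ -412.00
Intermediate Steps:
z(Z) = 1/545
q = -206
U(Q) = 2*Q (U(Q) = Q*1² + Q = Q*1 + Q = Q + Q = 2*Q)
U(q) - z(-572) = 2*(-206) - 1*1/545 = -412 - 1/545 = -224541/545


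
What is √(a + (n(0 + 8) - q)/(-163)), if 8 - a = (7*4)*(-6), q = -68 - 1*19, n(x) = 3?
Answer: √4661474/163 ≈ 13.246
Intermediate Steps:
q = -87 (q = -68 - 19 = -87)
a = 176 (a = 8 - 7*4*(-6) = 8 - 28*(-6) = 8 - 1*(-168) = 8 + 168 = 176)
√(a + (n(0 + 8) - q)/(-163)) = √(176 + (3 - 1*(-87))/(-163)) = √(176 + (3 + 87)*(-1/163)) = √(176 + 90*(-1/163)) = √(176 - 90/163) = √(28598/163) = √4661474/163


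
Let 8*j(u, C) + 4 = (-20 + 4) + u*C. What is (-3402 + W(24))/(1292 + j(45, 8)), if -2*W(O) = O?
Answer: -6828/2669 ≈ -2.5583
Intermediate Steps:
j(u, C) = -5/2 + C*u/8 (j(u, C) = -1/2 + ((-20 + 4) + u*C)/8 = -1/2 + (-16 + C*u)/8 = -1/2 + (-2 + C*u/8) = -5/2 + C*u/8)
W(O) = -O/2
(-3402 + W(24))/(1292 + j(45, 8)) = (-3402 - 1/2*24)/(1292 + (-5/2 + (1/8)*8*45)) = (-3402 - 12)/(1292 + (-5/2 + 45)) = -3414/(1292 + 85/2) = -3414/2669/2 = -3414*2/2669 = -6828/2669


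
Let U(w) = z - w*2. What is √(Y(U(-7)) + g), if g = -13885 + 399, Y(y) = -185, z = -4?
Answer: 21*I*√31 ≈ 116.92*I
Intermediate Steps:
U(w) = -4 - 2*w (U(w) = -4 - w*2 = -4 - 2*w)
g = -13486
√(Y(U(-7)) + g) = √(-185 - 13486) = √(-13671) = 21*I*√31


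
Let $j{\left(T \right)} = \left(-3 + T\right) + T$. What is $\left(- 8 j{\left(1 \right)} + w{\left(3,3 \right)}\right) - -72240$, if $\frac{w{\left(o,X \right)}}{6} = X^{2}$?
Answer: $72302$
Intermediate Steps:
$w{\left(o,X \right)} = 6 X^{2}$
$j{\left(T \right)} = -3 + 2 T$
$\left(- 8 j{\left(1 \right)} + w{\left(3,3 \right)}\right) - -72240 = \left(- 8 \left(-3 + 2 \cdot 1\right) + 6 \cdot 3^{2}\right) - -72240 = \left(- 8 \left(-3 + 2\right) + 6 \cdot 9\right) + 72240 = \left(\left(-8\right) \left(-1\right) + 54\right) + 72240 = \left(8 + 54\right) + 72240 = 62 + 72240 = 72302$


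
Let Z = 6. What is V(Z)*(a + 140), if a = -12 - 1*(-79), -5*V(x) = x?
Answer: -1242/5 ≈ -248.40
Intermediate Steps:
V(x) = -x/5
a = 67 (a = -12 + 79 = 67)
V(Z)*(a + 140) = (-⅕*6)*(67 + 140) = -6/5*207 = -1242/5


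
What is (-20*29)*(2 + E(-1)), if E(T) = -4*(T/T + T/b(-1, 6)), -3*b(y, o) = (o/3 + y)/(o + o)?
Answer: 84680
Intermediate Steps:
b(y, o) = -(y + o/3)/(6*o) (b(y, o) = -(o/3 + y)/(3*(o + o)) = -(o*(1/3) + y)/(3*(2*o)) = -(o/3 + y)*1/(2*o)/3 = -(y + o/3)*1/(2*o)/3 = -(y + o/3)/(6*o))
E(T) = -4 + 144*T (E(T) = -4*(T/T + T/(((1/18)*(-1*6 - 3*(-1))/6))) = -4*(1 + T/(((1/18)*(1/6)*(-6 + 3)))) = -4*(1 + T/(((1/18)*(1/6)*(-3)))) = -4*(1 + T/(-1/36)) = -4*(1 + T*(-36)) = -4*(1 - 36*T) = -4 + 144*T)
(-20*29)*(2 + E(-1)) = (-20*29)*(2 + (-4 + 144*(-1))) = -580*(2 + (-4 - 144)) = -580*(2 - 148) = -580*(-146) = 84680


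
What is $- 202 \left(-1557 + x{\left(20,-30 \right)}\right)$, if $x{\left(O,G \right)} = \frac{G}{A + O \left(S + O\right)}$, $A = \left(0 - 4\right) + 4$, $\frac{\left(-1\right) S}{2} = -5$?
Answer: $\frac{3145241}{10} \approx 3.1452 \cdot 10^{5}$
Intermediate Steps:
$S = 10$ ($S = \left(-2\right) \left(-5\right) = 10$)
$A = 0$ ($A = -4 + 4 = 0$)
$x{\left(O,G \right)} = \frac{G}{O \left(10 + O\right)}$ ($x{\left(O,G \right)} = \frac{G}{0 + O \left(10 + O\right)} = \frac{G}{O \left(10 + O\right)}$)
$- 202 \left(-1557 + x{\left(20,-30 \right)}\right) = - 202 \left(-1557 - \frac{30}{20 \left(10 + 20\right)}\right) = - 202 \left(-1557 - \frac{3}{2 \cdot 30}\right) = - 202 \left(-1557 - \frac{3}{2} \cdot \frac{1}{30}\right) = - 202 \left(-1557 - \frac{1}{20}\right) = \left(-202\right) \left(- \frac{31141}{20}\right) = \frac{3145241}{10}$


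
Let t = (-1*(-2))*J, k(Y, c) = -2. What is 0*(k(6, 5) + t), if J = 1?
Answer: 0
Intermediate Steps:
t = 2 (t = -1*(-2)*1 = 2*1 = 2)
0*(k(6, 5) + t) = 0*(-2 + 2) = 0*0 = 0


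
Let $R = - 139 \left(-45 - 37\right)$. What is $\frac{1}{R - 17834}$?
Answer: $- \frac{1}{6436} \approx -0.00015538$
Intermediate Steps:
$R = 11398$ ($R = \left(-139\right) \left(-82\right) = 11398$)
$\frac{1}{R - 17834} = \frac{1}{11398 - 17834} = \frac{1}{-6436} = - \frac{1}{6436}$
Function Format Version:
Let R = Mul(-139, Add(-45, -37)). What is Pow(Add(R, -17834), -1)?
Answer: Rational(-1, 6436) ≈ -0.00015538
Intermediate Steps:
R = 11398 (R = Mul(-139, -82) = 11398)
Pow(Add(R, -17834), -1) = Pow(Add(11398, -17834), -1) = Pow(-6436, -1) = Rational(-1, 6436)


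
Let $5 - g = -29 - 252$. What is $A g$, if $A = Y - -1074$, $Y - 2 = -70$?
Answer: $287716$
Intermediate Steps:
$Y = -68$ ($Y = 2 - 70 = -68$)
$g = 286$ ($g = 5 - \left(-29 - 252\right) = 5 - -281 = 5 + 281 = 286$)
$A = 1006$ ($A = -68 - -1074 = -68 + 1074 = 1006$)
$A g = 1006 \cdot 286 = 287716$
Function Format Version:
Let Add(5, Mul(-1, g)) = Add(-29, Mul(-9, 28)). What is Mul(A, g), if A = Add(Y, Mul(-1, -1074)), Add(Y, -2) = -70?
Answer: 287716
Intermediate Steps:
Y = -68 (Y = Add(2, -70) = -68)
g = 286 (g = Add(5, Mul(-1, Add(-29, Mul(-9, 28)))) = Add(5, Mul(-1, Add(-29, -252))) = Add(5, Mul(-1, -281)) = Add(5, 281) = 286)
A = 1006 (A = Add(-68, Mul(-1, -1074)) = Add(-68, 1074) = 1006)
Mul(A, g) = Mul(1006, 286) = 287716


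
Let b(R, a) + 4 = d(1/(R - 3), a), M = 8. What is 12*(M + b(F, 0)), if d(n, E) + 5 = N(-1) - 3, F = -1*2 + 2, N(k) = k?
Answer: -60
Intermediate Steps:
F = 0 (F = -2 + 2 = 0)
d(n, E) = -9 (d(n, E) = -5 + (-1 - 3) = -5 - 4 = -9)
b(R, a) = -13 (b(R, a) = -4 - 9 = -13)
12*(M + b(F, 0)) = 12*(8 - 13) = 12*(-5) = -60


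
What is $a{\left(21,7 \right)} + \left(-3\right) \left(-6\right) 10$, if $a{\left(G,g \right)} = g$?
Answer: $187$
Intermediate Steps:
$a{\left(21,7 \right)} + \left(-3\right) \left(-6\right) 10 = 7 + \left(-3\right) \left(-6\right) 10 = 7 + 18 \cdot 10 = 7 + 180 = 187$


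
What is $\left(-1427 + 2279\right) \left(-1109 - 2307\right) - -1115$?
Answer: $-2909317$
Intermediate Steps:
$\left(-1427 + 2279\right) \left(-1109 - 2307\right) - -1115 = 852 \left(-3416\right) + 1115 = -2910432 + 1115 = -2909317$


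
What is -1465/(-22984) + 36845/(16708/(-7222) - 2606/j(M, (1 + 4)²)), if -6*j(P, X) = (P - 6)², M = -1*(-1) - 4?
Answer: 2429180452955/12570202424 ≈ 193.25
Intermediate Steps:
M = -3 (M = 1 - 4 = -3)
j(P, X) = -(-6 + P)²/6 (j(P, X) = -(P - 6)²/6 = -(-6 + P)²/6)
-1465/(-22984) + 36845/(16708/(-7222) - 2606/j(M, (1 + 4)²)) = -1465/(-22984) + 36845/(16708/(-7222) - 2606*(-6/(-6 - 3)²)) = -1465*(-1/22984) + 36845/(16708*(-1/7222) - 2606/((-⅙*(-9)²))) = 1465/22984 + 36845/(-8354/3611 - 2606/((-⅙*81))) = 1465/22984 + 36845/(-8354/3611 - 2606/(-27/2)) = 1465/22984 + 36845/(-8354/3611 - 2606*(-2/27)) = 1465/22984 + 36845/(-8354/3611 + 5212/27) = 1465/22984 + 36845/(18594974/97497) = 1465/22984 + 36845*(97497/18594974) = 1465/22984 + 3592276965/18594974 = 2429180452955/12570202424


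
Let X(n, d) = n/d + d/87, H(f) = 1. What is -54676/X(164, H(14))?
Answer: -4756812/14269 ≈ -333.37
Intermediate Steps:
X(n, d) = d/87 + n/d (X(n, d) = n/d + d*(1/87) = n/d + d/87 = d/87 + n/d)
-54676/X(164, H(14)) = -54676/((1/87)*1 + 164/1) = -54676/(1/87 + 164*1) = -54676/(1/87 + 164) = -54676/14269/87 = -54676*87/14269 = -4756812/14269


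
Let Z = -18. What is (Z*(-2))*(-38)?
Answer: -1368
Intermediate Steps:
(Z*(-2))*(-38) = -18*(-2)*(-38) = 36*(-38) = -1368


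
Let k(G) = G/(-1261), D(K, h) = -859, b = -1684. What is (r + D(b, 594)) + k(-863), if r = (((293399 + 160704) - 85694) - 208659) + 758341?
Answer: 1156630415/1261 ≈ 9.1723e+5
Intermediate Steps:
r = 918091 (r = ((454103 - 85694) - 208659) + 758341 = (368409 - 208659) + 758341 = 159750 + 758341 = 918091)
k(G) = -G/1261 (k(G) = G*(-1/1261) = -G/1261)
(r + D(b, 594)) + k(-863) = (918091 - 859) - 1/1261*(-863) = 917232 + 863/1261 = 1156630415/1261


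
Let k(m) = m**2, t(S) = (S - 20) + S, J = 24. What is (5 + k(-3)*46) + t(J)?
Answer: 447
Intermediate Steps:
t(S) = -20 + 2*S (t(S) = (-20 + S) + S = -20 + 2*S)
(5 + k(-3)*46) + t(J) = (5 + (-3)**2*46) + (-20 + 2*24) = (5 + 9*46) + (-20 + 48) = (5 + 414) + 28 = 419 + 28 = 447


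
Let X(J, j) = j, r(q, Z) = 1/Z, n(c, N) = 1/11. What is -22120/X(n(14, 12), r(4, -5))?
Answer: 110600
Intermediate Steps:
n(c, N) = 1/11
-22120/X(n(14, 12), r(4, -5)) = -22120/(1/(-5)) = -22120/(-⅕) = -22120*(-5) = 110600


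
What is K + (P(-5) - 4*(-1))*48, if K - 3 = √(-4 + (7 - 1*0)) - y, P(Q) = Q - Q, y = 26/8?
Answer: 767/4 + √3 ≈ 193.48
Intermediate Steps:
y = 13/4 (y = 26*(⅛) = 13/4 ≈ 3.2500)
P(Q) = 0
K = -¼ + √3 (K = 3 + (√(-4 + (7 - 1*0)) - 1*13/4) = 3 + (√(-4 + (7 + 0)) - 13/4) = 3 + (√(-4 + 7) - 13/4) = 3 + (√3 - 13/4) = 3 + (-13/4 + √3) = -¼ + √3 ≈ 1.4820)
K + (P(-5) - 4*(-1))*48 = (-¼ + √3) + (0 - 4*(-1))*48 = (-¼ + √3) + (0 + 4)*48 = (-¼ + √3) + 4*48 = (-¼ + √3) + 192 = 767/4 + √3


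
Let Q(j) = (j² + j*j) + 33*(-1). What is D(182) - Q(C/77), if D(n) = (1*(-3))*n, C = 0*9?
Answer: -513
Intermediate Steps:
C = 0
Q(j) = -33 + 2*j² (Q(j) = (j² + j²) - 33 = 2*j² - 33 = -33 + 2*j²)
D(n) = -3*n
D(182) - Q(C/77) = -3*182 - (-33 + 2*(0/77)²) = -546 - (-33 + 2*(0*(1/77))²) = -546 - (-33 + 2*0²) = -546 - (-33 + 2*0) = -546 - (-33 + 0) = -546 - 1*(-33) = -546 + 33 = -513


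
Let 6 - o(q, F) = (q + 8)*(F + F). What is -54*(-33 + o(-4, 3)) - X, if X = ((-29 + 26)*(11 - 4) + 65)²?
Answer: 818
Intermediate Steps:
o(q, F) = 6 - 2*F*(8 + q) (o(q, F) = 6 - (q + 8)*(F + F) = 6 - (8 + q)*2*F = 6 - 2*F*(8 + q))
X = 1936 (X = (-3*7 + 65)² = (-21 + 65)² = 44² = 1936)
-54*(-33 + o(-4, 3)) - X = -54*(-33 + (6 - 16*3 - 2*3*(-4))) - 1*1936 = -54*(-33 + (6 - 48 + 24)) - 1936 = -54*(-33 - 18) - 1936 = -54*(-51) - 1936 = 2754 - 1936 = 818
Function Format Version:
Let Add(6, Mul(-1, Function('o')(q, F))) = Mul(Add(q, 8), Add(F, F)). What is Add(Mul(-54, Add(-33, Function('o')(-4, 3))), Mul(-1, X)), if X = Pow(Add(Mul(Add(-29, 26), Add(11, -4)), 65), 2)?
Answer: 818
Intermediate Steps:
Function('o')(q, F) = Add(6, Mul(-2, F, Add(8, q))) (Function('o')(q, F) = Add(6, Mul(-1, Mul(Add(q, 8), Add(F, F)))) = Add(6, Mul(-1, Mul(Add(8, q), Mul(2, F)))) = Add(6, Mul(-1, Mul(2, F, Add(8, q)))) = Add(6, Mul(-2, F, Add(8, q))))
X = 1936 (X = Pow(Add(Mul(-3, 7), 65), 2) = Pow(Add(-21, 65), 2) = Pow(44, 2) = 1936)
Add(Mul(-54, Add(-33, Function('o')(-4, 3))), Mul(-1, X)) = Add(Mul(-54, Add(-33, Add(6, Mul(-16, 3), Mul(-2, 3, -4)))), Mul(-1, 1936)) = Add(Mul(-54, Add(-33, Add(6, -48, 24))), -1936) = Add(Mul(-54, Add(-33, -18)), -1936) = Add(Mul(-54, -51), -1936) = Add(2754, -1936) = 818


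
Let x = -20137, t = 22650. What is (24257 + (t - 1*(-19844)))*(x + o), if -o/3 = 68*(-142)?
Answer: 589478081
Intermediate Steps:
o = 28968 (o = -204*(-142) = -3*(-9656) = 28968)
(24257 + (t - 1*(-19844)))*(x + o) = (24257 + (22650 - 1*(-19844)))*(-20137 + 28968) = (24257 + (22650 + 19844))*8831 = (24257 + 42494)*8831 = 66751*8831 = 589478081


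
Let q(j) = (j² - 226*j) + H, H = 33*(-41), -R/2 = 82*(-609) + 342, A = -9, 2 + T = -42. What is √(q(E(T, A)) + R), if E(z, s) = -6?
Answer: √99231 ≈ 315.01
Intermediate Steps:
T = -44 (T = -2 - 42 = -44)
R = 99192 (R = -2*(82*(-609) + 342) = -2*(-49938 + 342) = -2*(-49596) = 99192)
H = -1353
q(j) = -1353 + j² - 226*j (q(j) = (j² - 226*j) - 1353 = -1353 + j² - 226*j)
√(q(E(T, A)) + R) = √((-1353 + (-6)² - 226*(-6)) + 99192) = √((-1353 + 36 + 1356) + 99192) = √(39 + 99192) = √99231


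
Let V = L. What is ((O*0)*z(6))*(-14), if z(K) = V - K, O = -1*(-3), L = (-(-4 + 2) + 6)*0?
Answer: 0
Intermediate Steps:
L = 0 (L = (-1*(-2) + 6)*0 = (2 + 6)*0 = 8*0 = 0)
V = 0
O = 3
z(K) = -K (z(K) = 0 - K = -K)
((O*0)*z(6))*(-14) = ((3*0)*(-1*6))*(-14) = (0*(-6))*(-14) = 0*(-14) = 0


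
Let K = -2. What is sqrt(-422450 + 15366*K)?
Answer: I*sqrt(453182) ≈ 673.19*I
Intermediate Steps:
sqrt(-422450 + 15366*K) = sqrt(-422450 + 15366*(-2)) = sqrt(-422450 - 30732) = sqrt(-453182) = I*sqrt(453182)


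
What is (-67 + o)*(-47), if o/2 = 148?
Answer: -10763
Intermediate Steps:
o = 296 (o = 2*148 = 296)
(-67 + o)*(-47) = (-67 + 296)*(-47) = 229*(-47) = -10763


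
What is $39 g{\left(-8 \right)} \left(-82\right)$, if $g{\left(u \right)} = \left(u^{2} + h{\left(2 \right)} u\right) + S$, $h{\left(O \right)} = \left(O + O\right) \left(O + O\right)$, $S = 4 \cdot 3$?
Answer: $166296$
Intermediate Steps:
$S = 12$
$h{\left(O \right)} = 4 O^{2}$ ($h{\left(O \right)} = 2 O 2 O = 4 O^{2}$)
$g{\left(u \right)} = 12 + u^{2} + 16 u$ ($g{\left(u \right)} = \left(u^{2} + 4 \cdot 2^{2} u\right) + 12 = \left(u^{2} + 4 \cdot 4 u\right) + 12 = \left(u^{2} + 16 u\right) + 12 = 12 + u^{2} + 16 u$)
$39 g{\left(-8 \right)} \left(-82\right) = 39 \left(12 + \left(-8\right)^{2} + 16 \left(-8\right)\right) \left(-82\right) = 39 \left(12 + 64 - 128\right) \left(-82\right) = 39 \left(-52\right) \left(-82\right) = \left(-2028\right) \left(-82\right) = 166296$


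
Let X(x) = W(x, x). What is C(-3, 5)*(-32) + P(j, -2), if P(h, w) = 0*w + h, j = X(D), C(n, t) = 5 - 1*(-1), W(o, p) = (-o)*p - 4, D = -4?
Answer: -212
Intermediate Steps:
W(o, p) = -4 - o*p (W(o, p) = -o*p - 4 = -4 - o*p)
C(n, t) = 6 (C(n, t) = 5 + 1 = 6)
X(x) = -4 - x² (X(x) = -4 - x*x = -4 - x²)
j = -20 (j = -4 - 1*(-4)² = -4 - 1*16 = -4 - 16 = -20)
P(h, w) = h (P(h, w) = 0 + h = h)
C(-3, 5)*(-32) + P(j, -2) = 6*(-32) - 20 = -192 - 20 = -212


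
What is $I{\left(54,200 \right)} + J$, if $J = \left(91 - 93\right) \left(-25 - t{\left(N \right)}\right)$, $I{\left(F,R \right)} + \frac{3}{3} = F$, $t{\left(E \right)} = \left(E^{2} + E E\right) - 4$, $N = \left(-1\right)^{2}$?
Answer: $99$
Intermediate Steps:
$N = 1$
$t{\left(E \right)} = -4 + 2 E^{2}$ ($t{\left(E \right)} = \left(E^{2} + E^{2}\right) - 4 = 2 E^{2} - 4 = -4 + 2 E^{2}$)
$I{\left(F,R \right)} = -1 + F$
$J = 46$ ($J = \left(91 - 93\right) \left(-25 - \left(-4 + 2 \cdot 1^{2}\right)\right) = - 2 \left(-25 - \left(-4 + 2 \cdot 1\right)\right) = - 2 \left(-25 - \left(-4 + 2\right)\right) = - 2 \left(-25 - -2\right) = - 2 \left(-25 + 2\right) = \left(-2\right) \left(-23\right) = 46$)
$I{\left(54,200 \right)} + J = \left(-1 + 54\right) + 46 = 53 + 46 = 99$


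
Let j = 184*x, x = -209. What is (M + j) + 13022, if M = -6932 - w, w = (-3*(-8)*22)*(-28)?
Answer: -17582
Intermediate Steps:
w = -14784 (w = (24*22)*(-28) = 528*(-28) = -14784)
j = -38456 (j = 184*(-209) = -38456)
M = 7852 (M = -6932 - 1*(-14784) = -6932 + 14784 = 7852)
(M + j) + 13022 = (7852 - 38456) + 13022 = -30604 + 13022 = -17582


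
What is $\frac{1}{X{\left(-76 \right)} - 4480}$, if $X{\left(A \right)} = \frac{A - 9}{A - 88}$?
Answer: $- \frac{164}{734635} \approx -0.00022324$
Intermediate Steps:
$X{\left(A \right)} = \frac{-9 + A}{-88 + A}$
$\frac{1}{X{\left(-76 \right)} - 4480} = \frac{1}{\frac{-9 - 76}{-88 - 76} - 4480} = \frac{1}{\frac{1}{-164} \left(-85\right) - 4480} = \frac{1}{\left(- \frac{1}{164}\right) \left(-85\right) - 4480} = \frac{1}{\frac{85}{164} - 4480} = \frac{1}{- \frac{734635}{164}} = - \frac{164}{734635}$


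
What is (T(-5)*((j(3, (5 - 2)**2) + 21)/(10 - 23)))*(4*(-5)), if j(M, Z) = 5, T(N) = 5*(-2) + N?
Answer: -600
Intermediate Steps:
T(N) = -10 + N
(T(-5)*((j(3, (5 - 2)**2) + 21)/(10 - 23)))*(4*(-5)) = ((-10 - 5)*((5 + 21)/(10 - 23)))*(4*(-5)) = -390/(-13)*(-20) = -390*(-1)/13*(-20) = -15*(-2)*(-20) = 30*(-20) = -600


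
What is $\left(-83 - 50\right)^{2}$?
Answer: $17689$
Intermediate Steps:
$\left(-83 - 50\right)^{2} = \left(-133\right)^{2} = 17689$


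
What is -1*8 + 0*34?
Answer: -8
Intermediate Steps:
-1*8 + 0*34 = -8 + 0 = -8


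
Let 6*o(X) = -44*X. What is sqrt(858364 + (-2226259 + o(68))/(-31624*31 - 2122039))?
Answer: 11*sqrt(614497076582856321)/9307149 ≈ 926.48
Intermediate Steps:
o(X) = -22*X/3 (o(X) = (-44*X)/6 = -22*X/3)
sqrt(858364 + (-2226259 + o(68))/(-31624*31 - 2122039)) = sqrt(858364 + (-2226259 - 22/3*68)/(-31624*31 - 2122039)) = sqrt(858364 + (-2226259 - 1496/3)/(-980344 - 2122039)) = sqrt(858364 - 6680273/3/(-3102383)) = sqrt(858364 - 6680273/3*(-1/3102383)) = sqrt(858364 + 6680273/9307149) = sqrt(7988928324509/9307149) = 11*sqrt(614497076582856321)/9307149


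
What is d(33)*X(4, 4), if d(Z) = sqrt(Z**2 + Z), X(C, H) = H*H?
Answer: 16*sqrt(1122) ≈ 535.94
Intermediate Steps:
X(C, H) = H**2
d(Z) = sqrt(Z + Z**2)
d(33)*X(4, 4) = sqrt(33*(1 + 33))*4**2 = sqrt(33*34)*16 = sqrt(1122)*16 = 16*sqrt(1122)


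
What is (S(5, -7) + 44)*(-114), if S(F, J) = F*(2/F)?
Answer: -5244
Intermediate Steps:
S(F, J) = 2
(S(5, -7) + 44)*(-114) = (2 + 44)*(-114) = 46*(-114) = -5244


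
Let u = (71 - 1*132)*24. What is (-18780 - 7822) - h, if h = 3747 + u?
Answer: -28885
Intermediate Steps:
u = -1464 (u = (71 - 132)*24 = -61*24 = -1464)
h = 2283 (h = 3747 - 1464 = 2283)
(-18780 - 7822) - h = (-18780 - 7822) - 1*2283 = -26602 - 2283 = -28885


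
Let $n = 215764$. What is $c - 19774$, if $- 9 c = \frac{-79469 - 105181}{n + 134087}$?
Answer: $- \frac{20753799472}{1049553} \approx -19774.0$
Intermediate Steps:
$c = \frac{61550}{1049553}$ ($c = - \frac{\left(-79469 - 105181\right) \frac{1}{215764 + 134087}}{9} = - \frac{\left(-184650\right) \frac{1}{349851}}{9} = \left(- \frac{1}{9}\right) \left(- \frac{61550}{116617}\right) = \frac{61550}{1049553} \approx 0.058644$)
$c - 19774 = \frac{61550}{1049553} - 19774 = - \frac{20753799472}{1049553}$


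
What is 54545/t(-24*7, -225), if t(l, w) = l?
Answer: -54545/168 ≈ -324.67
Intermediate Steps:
54545/t(-24*7, -225) = 54545/((-24*7)) = 54545/(-168) = 54545*(-1/168) = -54545/168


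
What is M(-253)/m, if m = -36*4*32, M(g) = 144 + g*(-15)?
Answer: -1313/1536 ≈ -0.85482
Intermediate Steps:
M(g) = 144 - 15*g
m = -4608 (m = -144*32 = -4608)
M(-253)/m = (144 - 15*(-253))/(-4608) = (144 + 3795)*(-1/4608) = 3939*(-1/4608) = -1313/1536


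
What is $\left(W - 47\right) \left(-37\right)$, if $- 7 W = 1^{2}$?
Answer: $\frac{12210}{7} \approx 1744.3$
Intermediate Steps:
$W = - \frac{1}{7}$ ($W = - \frac{1^{2}}{7} = \left(- \frac{1}{7}\right) 1 = - \frac{1}{7} \approx -0.14286$)
$\left(W - 47\right) \left(-37\right) = \left(- \frac{1}{7} - 47\right) \left(-37\right) = \left(- \frac{330}{7}\right) \left(-37\right) = \frac{12210}{7}$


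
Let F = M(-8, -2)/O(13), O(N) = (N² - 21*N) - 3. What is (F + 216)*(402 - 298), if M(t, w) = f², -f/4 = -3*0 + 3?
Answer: 2388672/107 ≈ 22324.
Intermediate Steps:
f = -12 (f = -4*(-3*0 + 3) = -4*(0 + 3) = -4*3 = -12)
M(t, w) = 144 (M(t, w) = (-12)² = 144)
O(N) = -3 + N² - 21*N
F = -144/107 (F = 144/(-3 + 13² - 21*13) = 144/(-3 + 169 - 273) = 144/(-107) = 144*(-1/107) = -144/107 ≈ -1.3458)
(F + 216)*(402 - 298) = (-144/107 + 216)*(402 - 298) = (22968/107)*104 = 2388672/107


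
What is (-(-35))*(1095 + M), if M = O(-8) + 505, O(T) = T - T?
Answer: 56000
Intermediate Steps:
O(T) = 0
M = 505 (M = 0 + 505 = 505)
(-(-35))*(1095 + M) = (-(-35))*(1095 + 505) = -35*(-1)*1600 = 35*1600 = 56000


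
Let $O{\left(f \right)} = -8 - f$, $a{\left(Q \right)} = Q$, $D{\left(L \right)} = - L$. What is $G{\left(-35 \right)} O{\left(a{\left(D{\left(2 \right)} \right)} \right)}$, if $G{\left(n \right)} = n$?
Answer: $210$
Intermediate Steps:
$G{\left(-35 \right)} O{\left(a{\left(D{\left(2 \right)} \right)} \right)} = - 35 \left(-8 - \left(-1\right) 2\right) = - 35 \left(-8 - -2\right) = - 35 \left(-8 + 2\right) = \left(-35\right) \left(-6\right) = 210$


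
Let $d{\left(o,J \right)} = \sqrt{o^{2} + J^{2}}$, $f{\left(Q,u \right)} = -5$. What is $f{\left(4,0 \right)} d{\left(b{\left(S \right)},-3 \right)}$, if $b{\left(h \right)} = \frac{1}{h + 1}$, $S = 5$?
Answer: $- \frac{25 \sqrt{13}}{6} \approx -15.023$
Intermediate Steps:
$b{\left(h \right)} = \frac{1}{1 + h}$
$d{\left(o,J \right)} = \sqrt{J^{2} + o^{2}}$
$f{\left(4,0 \right)} d{\left(b{\left(S \right)},-3 \right)} = - 5 \sqrt{\left(-3\right)^{2} + \left(\frac{1}{1 + 5}\right)^{2}} = - 5 \sqrt{9 + \left(\frac{1}{6}\right)^{2}} = - 5 \sqrt{9 + \frac{1}{36}} = - 5 \sqrt{\frac{325}{36}} = - 5 \frac{5 \sqrt{13}}{6} = - \frac{25 \sqrt{13}}{6}$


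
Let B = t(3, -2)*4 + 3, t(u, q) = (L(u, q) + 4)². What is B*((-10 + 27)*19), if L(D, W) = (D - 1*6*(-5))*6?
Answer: 52719737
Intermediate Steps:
L(D, W) = 180 + 6*D (L(D, W) = (D - 6*(-5))*6 = (D + 30)*6 = (30 + D)*6 = 180 + 6*D)
t(u, q) = (184 + 6*u)² (t(u, q) = ((180 + 6*u) + 4)² = (184 + 6*u)²)
B = 163219 (B = (4*(92 + 3*3)²)*4 + 3 = (4*(92 + 9)²)*4 + 3 = (4*101²)*4 + 3 = (4*10201)*4 + 3 = 40804*4 + 3 = 163216 + 3 = 163219)
B*((-10 + 27)*19) = 163219*((-10 + 27)*19) = 163219*(17*19) = 163219*323 = 52719737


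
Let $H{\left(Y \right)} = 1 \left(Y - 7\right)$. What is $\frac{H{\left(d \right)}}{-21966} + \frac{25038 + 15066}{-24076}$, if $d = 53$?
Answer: $- \frac{110253995}{66106677} \approx -1.6678$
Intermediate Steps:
$H{\left(Y \right)} = -7 + Y$ ($H{\left(Y \right)} = 1 \left(-7 + Y\right) = -7 + Y$)
$\frac{H{\left(d \right)}}{-21966} + \frac{25038 + 15066}{-24076} = \frac{-7 + 53}{-21966} + \frac{25038 + 15066}{-24076} = 46 \left(- \frac{1}{21966}\right) + 40104 \left(- \frac{1}{24076}\right) = - \frac{23}{10983} - \frac{10026}{6019} = - \frac{110253995}{66106677}$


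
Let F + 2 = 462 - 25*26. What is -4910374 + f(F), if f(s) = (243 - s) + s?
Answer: -4910131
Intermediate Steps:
F = -190 (F = -2 + (462 - 25*26) = -2 + (462 - 1*650) = -2 + (462 - 650) = -2 - 188 = -190)
f(s) = 243
-4910374 + f(F) = -4910374 + 243 = -4910131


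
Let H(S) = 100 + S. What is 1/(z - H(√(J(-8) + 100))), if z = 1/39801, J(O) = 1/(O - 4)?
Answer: -633647681196/62731632398671 + 1056079734*√3597/62731632398671 ≈ -0.0090913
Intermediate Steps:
J(O) = 1/(-4 + O)
z = 1/39801 ≈ 2.5125e-5
1/(z - H(√(J(-8) + 100))) = 1/(1/39801 - (100 + √(1/(-4 - 8) + 100))) = 1/(1/39801 - (100 + √(1/(-12) + 100))) = 1/(1/39801 - (100 + √(-1/12 + 100))) = 1/(1/39801 - (100 + √(1199/12))) = 1/(1/39801 - (100 + √3597/6)) = 1/(1/39801 + (-100 - √3597/6)) = 1/(-3980099/39801 - √3597/6)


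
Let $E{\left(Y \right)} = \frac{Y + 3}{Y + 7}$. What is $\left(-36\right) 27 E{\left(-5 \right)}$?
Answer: $972$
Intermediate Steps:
$E{\left(Y \right)} = \frac{3 + Y}{7 + Y}$
$\left(-36\right) 27 E{\left(-5 \right)} = \left(-36\right) 27 \frac{3 - 5}{7 - 5} = - 972 \cdot \frac{1}{2} \left(-2\right) = \left(-972\right) \left(-1\right) = 972$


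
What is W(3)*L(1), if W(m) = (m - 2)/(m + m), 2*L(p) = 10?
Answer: ⅚ ≈ 0.83333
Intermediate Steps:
L(p) = 5 (L(p) = (½)*10 = 5)
W(m) = (-2 + m)/(2*m) (W(m) = (-2 + m)/((2*m)) = (-2 + m)*(1/(2*m)) = (-2 + m)/(2*m))
W(3)*L(1) = ((½)*(-2 + 3)/3)*5 = ((½)*(⅓)*1)*5 = (⅙)*5 = ⅚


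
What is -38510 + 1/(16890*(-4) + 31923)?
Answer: -1372380871/35637 ≈ -38510.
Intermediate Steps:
-38510 + 1/(16890*(-4) + 31923) = -38510 + 1/(-67560 + 31923) = -38510 + 1/(-35637) = -38510 - 1/35637 = -1372380871/35637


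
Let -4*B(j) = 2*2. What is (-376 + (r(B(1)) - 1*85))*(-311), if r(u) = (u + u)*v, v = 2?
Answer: 144615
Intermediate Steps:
B(j) = -1 (B(j) = -2/2 = -¼*4 = -1)
r(u) = 4*u (r(u) = (u + u)*2 = (2*u)*2 = 4*u)
(-376 + (r(B(1)) - 1*85))*(-311) = (-376 + (4*(-1) - 1*85))*(-311) = (-376 + (-4 - 85))*(-311) = (-376 - 89)*(-311) = -465*(-311) = 144615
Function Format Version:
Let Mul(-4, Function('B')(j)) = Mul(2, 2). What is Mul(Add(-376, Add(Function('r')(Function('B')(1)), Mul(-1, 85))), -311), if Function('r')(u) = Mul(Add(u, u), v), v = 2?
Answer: 144615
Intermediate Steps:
Function('B')(j) = -1 (Function('B')(j) = Mul(Rational(-1, 4), Mul(2, 2)) = Mul(Rational(-1, 4), 4) = -1)
Function('r')(u) = Mul(4, u) (Function('r')(u) = Mul(Add(u, u), 2) = Mul(Mul(2, u), 2) = Mul(4, u))
Mul(Add(-376, Add(Function('r')(Function('B')(1)), Mul(-1, 85))), -311) = Mul(Add(-376, Add(Mul(4, -1), Mul(-1, 85))), -311) = Mul(Add(-376, Add(-4, -85)), -311) = Mul(Add(-376, -89), -311) = Mul(-465, -311) = 144615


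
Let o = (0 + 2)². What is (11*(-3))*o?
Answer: -132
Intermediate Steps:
o = 4 (o = 2² = 4)
(11*(-3))*o = (11*(-3))*4 = -33*4 = -132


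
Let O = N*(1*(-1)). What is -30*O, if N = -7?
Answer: -210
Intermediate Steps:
O = 7 (O = -7*(-1) = 7)
-30*O = -30*7 = -210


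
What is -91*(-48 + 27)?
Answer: 1911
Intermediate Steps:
-91*(-48 + 27) = -91*(-21) = 1911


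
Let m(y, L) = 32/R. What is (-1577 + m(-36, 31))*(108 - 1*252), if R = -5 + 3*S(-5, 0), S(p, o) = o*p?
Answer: 1140048/5 ≈ 2.2801e+5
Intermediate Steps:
R = -5 (R = -5 + 3*(0*(-5)) = -5 + 3*0 = -5 + 0 = -5)
m(y, L) = -32/5 (m(y, L) = 32/(-5) = 32*(-⅕) = -32/5)
(-1577 + m(-36, 31))*(108 - 1*252) = (-1577 - 32/5)*(108 - 1*252) = -7917*(108 - 252)/5 = -7917/5*(-144) = 1140048/5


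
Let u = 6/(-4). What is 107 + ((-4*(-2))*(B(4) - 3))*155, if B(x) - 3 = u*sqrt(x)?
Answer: -3613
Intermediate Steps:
u = -3/2 (u = 6*(-1/4) = -3/2 ≈ -1.5000)
B(x) = 3 - 3*sqrt(x)/2
107 + ((-4*(-2))*(B(4) - 3))*155 = 107 + ((-4*(-2))*((3 - 3*sqrt(4)/2) - 3))*155 = 107 + (8*((3 - 3/2*2) - 3))*155 = 107 + (8*((3 - 3) - 3))*155 = 107 + (8*(0 - 3))*155 = 107 + (8*(-3))*155 = 107 - 24*155 = 107 - 3720 = -3613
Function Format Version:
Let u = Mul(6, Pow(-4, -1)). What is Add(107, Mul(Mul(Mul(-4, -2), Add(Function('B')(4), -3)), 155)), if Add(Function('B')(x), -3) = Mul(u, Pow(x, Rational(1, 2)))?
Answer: -3613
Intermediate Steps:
u = Rational(-3, 2) (u = Mul(6, Rational(-1, 4)) = Rational(-3, 2) ≈ -1.5000)
Function('B')(x) = Add(3, Mul(Rational(-3, 2), Pow(x, Rational(1, 2))))
Add(107, Mul(Mul(Mul(-4, -2), Add(Function('B')(4), -3)), 155)) = Add(107, Mul(Mul(Mul(-4, -2), Add(Add(3, Mul(Rational(-3, 2), Pow(4, Rational(1, 2)))), -3)), 155)) = Add(107, Mul(Mul(8, Add(Add(3, Mul(Rational(-3, 2), 2)), -3)), 155)) = Add(107, Mul(Mul(8, Add(Add(3, -3), -3)), 155)) = Add(107, Mul(Mul(8, Add(0, -3)), 155)) = Add(107, Mul(Mul(8, -3), 155)) = Add(107, Mul(-24, 155)) = Add(107, -3720) = -3613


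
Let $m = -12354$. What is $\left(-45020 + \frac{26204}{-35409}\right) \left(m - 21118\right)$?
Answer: $\frac{53359033461248}{35409} \approx 1.5069 \cdot 10^{9}$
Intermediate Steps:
$\left(-45020 + \frac{26204}{-35409}\right) \left(m - 21118\right) = \left(-45020 + \frac{26204}{-35409}\right) \left(-12354 - 21118\right) = \left(-45020 + 26204 \left(- \frac{1}{35409}\right)\right) \left(-33472\right) = \left(-45020 - \frac{26204}{35409}\right) \left(-33472\right) = \left(- \frac{1594139384}{35409}\right) \left(-33472\right) = \frac{53359033461248}{35409}$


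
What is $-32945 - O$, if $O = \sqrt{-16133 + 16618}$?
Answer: $-32945 - \sqrt{485} \approx -32967.0$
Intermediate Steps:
$O = \sqrt{485} \approx 22.023$
$-32945 - O = -32945 - \sqrt{485}$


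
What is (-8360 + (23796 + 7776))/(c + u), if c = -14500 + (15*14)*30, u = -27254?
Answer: -11606/17727 ≈ -0.65471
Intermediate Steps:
c = -8200 (c = -14500 + 210*30 = -14500 + 6300 = -8200)
(-8360 + (23796 + 7776))/(c + u) = (-8360 + (23796 + 7776))/(-8200 - 27254) = (-8360 + 31572)/(-35454) = 23212*(-1/35454) = -11606/17727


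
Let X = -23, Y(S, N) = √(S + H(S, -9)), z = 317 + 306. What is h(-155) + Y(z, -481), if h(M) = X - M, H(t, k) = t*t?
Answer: 132 + 4*√24297 ≈ 755.50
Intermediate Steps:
H(t, k) = t²
z = 623
Y(S, N) = √(S + S²)
h(M) = -23 - M
h(-155) + Y(z, -481) = (-23 - 1*(-155)) + √(623*(1 + 623)) = (-23 + 155) + √(623*624) = 132 + √388752 = 132 + 4*√24297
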